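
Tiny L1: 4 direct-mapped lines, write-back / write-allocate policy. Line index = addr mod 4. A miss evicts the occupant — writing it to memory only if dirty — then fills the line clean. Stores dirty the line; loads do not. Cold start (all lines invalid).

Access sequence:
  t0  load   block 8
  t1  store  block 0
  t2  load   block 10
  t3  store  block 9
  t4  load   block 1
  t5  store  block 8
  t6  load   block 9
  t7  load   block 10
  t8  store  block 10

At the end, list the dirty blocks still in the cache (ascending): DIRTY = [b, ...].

DIRTY = [8, 10]

0: R B8 -> L0 miss  d=-]
1: W B0 -> L0 miss  d=D]
2: R B10 -> L2 miss  d=-]
3: W B9 -> L1 miss  d=D]
4: R B1 -> L1 miss wb->B9  d=-]
5: W B8 -> L0 miss wb->B0  d=D]
6: R B9 -> L1 miss  d=-]
7: R B10 -> L2 hit  d=-]
8: W B10 -> L2 hit  d=D]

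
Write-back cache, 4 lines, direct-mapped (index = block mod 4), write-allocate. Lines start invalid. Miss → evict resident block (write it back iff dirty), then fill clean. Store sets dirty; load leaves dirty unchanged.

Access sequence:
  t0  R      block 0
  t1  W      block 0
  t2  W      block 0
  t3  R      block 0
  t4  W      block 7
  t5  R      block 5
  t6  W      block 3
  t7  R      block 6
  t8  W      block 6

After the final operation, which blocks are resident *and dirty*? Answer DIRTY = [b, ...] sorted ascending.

  0 | R B0 → L0 miss [-]
  1 | W B0 → L0 hit [D]
  2 | W B0 → L0 hit [D]
  3 | R B0 → L0 hit [D]
  4 | W B7 → L3 miss [D]
  5 | R B5 → L1 miss [-]
  6 | W B3 → L3 miss wb→B7 [D]
  7 | R B6 → L2 miss [-]
  8 | W B6 → L2 hit [D]

DIRTY = [0, 3, 6]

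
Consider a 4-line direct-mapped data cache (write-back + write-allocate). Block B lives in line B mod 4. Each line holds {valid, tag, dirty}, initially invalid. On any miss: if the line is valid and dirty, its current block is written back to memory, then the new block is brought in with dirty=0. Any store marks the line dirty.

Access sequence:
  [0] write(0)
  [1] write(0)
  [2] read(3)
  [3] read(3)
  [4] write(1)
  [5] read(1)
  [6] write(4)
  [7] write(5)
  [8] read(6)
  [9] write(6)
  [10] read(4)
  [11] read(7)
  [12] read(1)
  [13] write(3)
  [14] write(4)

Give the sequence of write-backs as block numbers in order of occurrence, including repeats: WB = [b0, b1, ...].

0: W B0 → L0 miss [D]
1: W B0 → L0 hit [D]
2: R B3 → L3 miss [-]
3: R B3 → L3 hit [-]
4: W B1 → L1 miss [D]
5: R B1 → L1 hit [D]
6: W B4 → L0 miss wb→B0 [D]
7: W B5 → L1 miss wb→B1 [D]
8: R B6 → L2 miss [-]
9: W B6 → L2 hit [D]
10: R B4 → L0 hit [D]
11: R B7 → L3 miss [-]
12: R B1 → L1 miss wb→B5 [-]
13: W B3 → L3 miss [D]
14: W B4 → L0 hit [D]

WB = [0, 1, 5]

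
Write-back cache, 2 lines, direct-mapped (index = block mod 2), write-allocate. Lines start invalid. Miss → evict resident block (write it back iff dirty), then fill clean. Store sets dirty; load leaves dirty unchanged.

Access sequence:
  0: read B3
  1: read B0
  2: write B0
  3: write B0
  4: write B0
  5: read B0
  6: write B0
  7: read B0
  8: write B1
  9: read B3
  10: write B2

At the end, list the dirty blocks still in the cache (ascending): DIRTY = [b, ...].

DIRTY = [2]

  0 | R B3 → L1 miss [-]
  1 | R B0 → L0 miss [-]
  2 | W B0 → L0 hit [D]
  3 | W B0 → L0 hit [D]
  4 | W B0 → L0 hit [D]
  5 | R B0 → L0 hit [D]
  6 | W B0 → L0 hit [D]
  7 | R B0 → L0 hit [D]
  8 | W B1 → L1 miss [D]
  9 | R B3 → L1 miss wb→B1 [-]
  10 | W B2 → L0 miss wb→B0 [D]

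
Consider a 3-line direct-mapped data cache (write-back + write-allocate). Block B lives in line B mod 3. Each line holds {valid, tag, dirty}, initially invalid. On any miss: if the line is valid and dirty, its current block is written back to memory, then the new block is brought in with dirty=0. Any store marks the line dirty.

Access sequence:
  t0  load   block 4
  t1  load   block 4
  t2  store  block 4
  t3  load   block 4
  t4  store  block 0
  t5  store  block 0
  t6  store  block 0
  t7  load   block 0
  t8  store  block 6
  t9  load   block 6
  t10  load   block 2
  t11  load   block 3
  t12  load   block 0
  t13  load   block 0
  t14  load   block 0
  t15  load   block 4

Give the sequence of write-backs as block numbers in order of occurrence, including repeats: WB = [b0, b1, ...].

  0 | R B4 → L1 miss [-]
  1 | R B4 → L1 hit [-]
  2 | W B4 → L1 hit [D]
  3 | R B4 → L1 hit [D]
  4 | W B0 → L0 miss [D]
  5 | W B0 → L0 hit [D]
  6 | W B0 → L0 hit [D]
  7 | R B0 → L0 hit [D]
  8 | W B6 → L0 miss wb→B0 [D]
  9 | R B6 → L0 hit [D]
  10 | R B2 → L2 miss [-]
  11 | R B3 → L0 miss wb→B6 [-]
  12 | R B0 → L0 miss [-]
  13 | R B0 → L0 hit [-]
  14 | R B0 → L0 hit [-]
  15 | R B4 → L1 hit [D]

WB = [0, 6]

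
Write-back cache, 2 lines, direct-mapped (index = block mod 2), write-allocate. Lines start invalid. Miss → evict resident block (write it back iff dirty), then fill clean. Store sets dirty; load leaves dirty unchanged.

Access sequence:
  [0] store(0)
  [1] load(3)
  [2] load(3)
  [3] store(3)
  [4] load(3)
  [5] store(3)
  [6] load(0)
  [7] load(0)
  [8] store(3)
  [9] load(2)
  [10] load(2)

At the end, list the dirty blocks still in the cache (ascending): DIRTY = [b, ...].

0: W B0 → L0 miss [D]
1: R B3 → L1 miss [-]
2: R B3 → L1 hit [-]
3: W B3 → L1 hit [D]
4: R B3 → L1 hit [D]
5: W B3 → L1 hit [D]
6: R B0 → L0 hit [D]
7: R B0 → L0 hit [D]
8: W B3 → L1 hit [D]
9: R B2 → L0 miss wb→B0 [-]
10: R B2 → L0 hit [-]

DIRTY = [3]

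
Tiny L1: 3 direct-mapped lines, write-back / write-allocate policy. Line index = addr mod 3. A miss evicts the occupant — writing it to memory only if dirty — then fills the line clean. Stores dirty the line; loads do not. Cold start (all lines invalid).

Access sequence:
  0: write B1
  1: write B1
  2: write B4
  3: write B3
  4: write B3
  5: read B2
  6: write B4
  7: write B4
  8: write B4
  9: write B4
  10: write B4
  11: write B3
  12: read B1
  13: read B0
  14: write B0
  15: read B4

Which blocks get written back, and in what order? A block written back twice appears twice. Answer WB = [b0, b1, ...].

0: W B1 -> L1 miss  d=D]
1: W B1 -> L1 hit  d=D]
2: W B4 -> L1 miss wb->B1  d=D]
3: W B3 -> L0 miss  d=D]
4: W B3 -> L0 hit  d=D]
5: R B2 -> L2 miss  d=-]
6: W B4 -> L1 hit  d=D]
7: W B4 -> L1 hit  d=D]
8: W B4 -> L1 hit  d=D]
9: W B4 -> L1 hit  d=D]
10: W B4 -> L1 hit  d=D]
11: W B3 -> L0 hit  d=D]
12: R B1 -> L1 miss wb->B4  d=-]
13: R B0 -> L0 miss wb->B3  d=-]
14: W B0 -> L0 hit  d=D]
15: R B4 -> L1 miss  d=-]

WB = [1, 4, 3]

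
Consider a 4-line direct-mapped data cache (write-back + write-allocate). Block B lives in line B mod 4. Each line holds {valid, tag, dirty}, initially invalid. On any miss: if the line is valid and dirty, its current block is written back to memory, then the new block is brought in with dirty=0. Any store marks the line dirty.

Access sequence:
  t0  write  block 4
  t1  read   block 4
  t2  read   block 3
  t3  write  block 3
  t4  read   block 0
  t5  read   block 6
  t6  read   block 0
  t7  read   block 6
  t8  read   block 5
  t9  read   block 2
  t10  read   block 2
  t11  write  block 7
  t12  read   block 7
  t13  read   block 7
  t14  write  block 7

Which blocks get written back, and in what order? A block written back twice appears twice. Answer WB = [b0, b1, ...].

  0 | W B4 → L0 miss [D]
  1 | R B4 → L0 hit [D]
  2 | R B3 → L3 miss [-]
  3 | W B3 → L3 hit [D]
  4 | R B0 → L0 miss wb→B4 [-]
  5 | R B6 → L2 miss [-]
  6 | R B0 → L0 hit [-]
  7 | R B6 → L2 hit [-]
  8 | R B5 → L1 miss [-]
  9 | R B2 → L2 miss [-]
  10 | R B2 → L2 hit [-]
  11 | W B7 → L3 miss wb→B3 [D]
  12 | R B7 → L3 hit [D]
  13 | R B7 → L3 hit [D]
  14 | W B7 → L3 hit [D]

WB = [4, 3]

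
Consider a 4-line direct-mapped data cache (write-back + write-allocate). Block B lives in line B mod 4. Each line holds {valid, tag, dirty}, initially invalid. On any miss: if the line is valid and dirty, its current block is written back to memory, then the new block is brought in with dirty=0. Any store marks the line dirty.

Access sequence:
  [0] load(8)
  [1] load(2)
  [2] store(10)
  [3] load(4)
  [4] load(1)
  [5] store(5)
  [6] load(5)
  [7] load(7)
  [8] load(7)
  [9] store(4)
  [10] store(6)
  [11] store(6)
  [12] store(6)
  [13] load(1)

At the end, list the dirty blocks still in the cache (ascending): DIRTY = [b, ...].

0: R B8 → L0 miss [-]
1: R B2 → L2 miss [-]
2: W B10 → L2 miss [D]
3: R B4 → L0 miss [-]
4: R B1 → L1 miss [-]
5: W B5 → L1 miss [D]
6: R B5 → L1 hit [D]
7: R B7 → L3 miss [-]
8: R B7 → L3 hit [-]
9: W B4 → L0 hit [D]
10: W B6 → L2 miss wb→B10 [D]
11: W B6 → L2 hit [D]
12: W B6 → L2 hit [D]
13: R B1 → L1 miss wb→B5 [-]

DIRTY = [4, 6]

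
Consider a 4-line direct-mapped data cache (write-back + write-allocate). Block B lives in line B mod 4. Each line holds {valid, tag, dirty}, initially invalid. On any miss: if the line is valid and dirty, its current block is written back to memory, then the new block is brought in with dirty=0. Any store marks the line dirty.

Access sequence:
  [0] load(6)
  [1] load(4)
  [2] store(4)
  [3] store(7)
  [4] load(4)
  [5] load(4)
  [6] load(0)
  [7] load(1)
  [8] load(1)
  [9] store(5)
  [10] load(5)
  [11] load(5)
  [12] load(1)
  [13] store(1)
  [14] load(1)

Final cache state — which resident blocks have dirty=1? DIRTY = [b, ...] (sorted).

DIRTY = [1, 7]

0: R B6 -> L2 miss  d=-]
1: R B4 -> L0 miss  d=-]
2: W B4 -> L0 hit  d=D]
3: W B7 -> L3 miss  d=D]
4: R B4 -> L0 hit  d=D]
5: R B4 -> L0 hit  d=D]
6: R B0 -> L0 miss wb->B4  d=-]
7: R B1 -> L1 miss  d=-]
8: R B1 -> L1 hit  d=-]
9: W B5 -> L1 miss  d=D]
10: R B5 -> L1 hit  d=D]
11: R B5 -> L1 hit  d=D]
12: R B1 -> L1 miss wb->B5  d=-]
13: W B1 -> L1 hit  d=D]
14: R B1 -> L1 hit  d=D]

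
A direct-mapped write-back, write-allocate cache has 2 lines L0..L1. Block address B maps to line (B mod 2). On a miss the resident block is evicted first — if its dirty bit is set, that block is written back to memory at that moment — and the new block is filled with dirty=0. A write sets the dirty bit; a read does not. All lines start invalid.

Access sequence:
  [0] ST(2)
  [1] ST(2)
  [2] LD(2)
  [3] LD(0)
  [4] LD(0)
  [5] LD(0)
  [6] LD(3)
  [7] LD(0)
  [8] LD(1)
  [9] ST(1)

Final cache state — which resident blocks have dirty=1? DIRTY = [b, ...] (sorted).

DIRTY = [1]

0: W B2 -> L0 miss  d=D]
1: W B2 -> L0 hit  d=D]
2: R B2 -> L0 hit  d=D]
3: R B0 -> L0 miss wb->B2  d=-]
4: R B0 -> L0 hit  d=-]
5: R B0 -> L0 hit  d=-]
6: R B3 -> L1 miss  d=-]
7: R B0 -> L0 hit  d=-]
8: R B1 -> L1 miss  d=-]
9: W B1 -> L1 hit  d=D]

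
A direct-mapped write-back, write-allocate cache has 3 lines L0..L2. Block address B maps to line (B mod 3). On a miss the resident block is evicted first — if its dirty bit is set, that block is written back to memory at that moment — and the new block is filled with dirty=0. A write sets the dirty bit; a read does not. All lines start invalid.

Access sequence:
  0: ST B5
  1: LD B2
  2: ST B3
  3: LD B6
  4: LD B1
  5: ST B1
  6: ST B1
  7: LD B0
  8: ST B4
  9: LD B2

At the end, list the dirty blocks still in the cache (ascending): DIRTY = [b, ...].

DIRTY = [4]

0: W B5 -> L2 miss  d=D]
1: R B2 -> L2 miss wb->B5  d=-]
2: W B3 -> L0 miss  d=D]
3: R B6 -> L0 miss wb->B3  d=-]
4: R B1 -> L1 miss  d=-]
5: W B1 -> L1 hit  d=D]
6: W B1 -> L1 hit  d=D]
7: R B0 -> L0 miss  d=-]
8: W B4 -> L1 miss wb->B1  d=D]
9: R B2 -> L2 hit  d=-]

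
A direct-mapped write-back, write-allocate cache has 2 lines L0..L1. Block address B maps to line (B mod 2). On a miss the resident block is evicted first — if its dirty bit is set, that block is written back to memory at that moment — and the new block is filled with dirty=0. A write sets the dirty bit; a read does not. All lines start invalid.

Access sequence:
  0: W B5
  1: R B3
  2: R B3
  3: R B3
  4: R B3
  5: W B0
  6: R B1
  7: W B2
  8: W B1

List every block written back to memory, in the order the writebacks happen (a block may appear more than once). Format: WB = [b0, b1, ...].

WB = [5, 0]

  0 | W B5 → L1 miss [D]
  1 | R B3 → L1 miss wb→B5 [-]
  2 | R B3 → L1 hit [-]
  3 | R B3 → L1 hit [-]
  4 | R B3 → L1 hit [-]
  5 | W B0 → L0 miss [D]
  6 | R B1 → L1 miss [-]
  7 | W B2 → L0 miss wb→B0 [D]
  8 | W B1 → L1 hit [D]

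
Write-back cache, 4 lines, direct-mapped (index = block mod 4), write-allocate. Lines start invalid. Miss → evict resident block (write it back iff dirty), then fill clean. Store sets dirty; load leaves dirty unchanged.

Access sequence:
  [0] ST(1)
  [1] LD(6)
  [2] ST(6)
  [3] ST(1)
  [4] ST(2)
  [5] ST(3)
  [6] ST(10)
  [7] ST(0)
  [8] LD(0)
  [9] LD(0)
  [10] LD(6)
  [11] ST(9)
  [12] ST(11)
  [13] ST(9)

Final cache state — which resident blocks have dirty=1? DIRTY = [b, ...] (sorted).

DIRTY = [0, 9, 11]

0: W B1 → L1 miss [D]
1: R B6 → L2 miss [-]
2: W B6 → L2 hit [D]
3: W B1 → L1 hit [D]
4: W B2 → L2 miss wb→B6 [D]
5: W B3 → L3 miss [D]
6: W B10 → L2 miss wb→B2 [D]
7: W B0 → L0 miss [D]
8: R B0 → L0 hit [D]
9: R B0 → L0 hit [D]
10: R B6 → L2 miss wb→B10 [-]
11: W B9 → L1 miss wb→B1 [D]
12: W B11 → L3 miss wb→B3 [D]
13: W B9 → L1 hit [D]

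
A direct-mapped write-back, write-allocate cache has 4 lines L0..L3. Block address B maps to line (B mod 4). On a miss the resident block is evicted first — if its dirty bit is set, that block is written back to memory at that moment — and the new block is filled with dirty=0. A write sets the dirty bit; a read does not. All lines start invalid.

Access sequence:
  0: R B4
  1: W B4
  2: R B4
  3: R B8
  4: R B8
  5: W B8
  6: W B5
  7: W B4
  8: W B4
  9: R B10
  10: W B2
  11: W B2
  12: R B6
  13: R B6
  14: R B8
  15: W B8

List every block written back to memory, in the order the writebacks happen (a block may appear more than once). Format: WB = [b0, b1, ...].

  0 | R B4 → L0 miss [-]
  1 | W B4 → L0 hit [D]
  2 | R B4 → L0 hit [D]
  3 | R B8 → L0 miss wb→B4 [-]
  4 | R B8 → L0 hit [-]
  5 | W B8 → L0 hit [D]
  6 | W B5 → L1 miss [D]
  7 | W B4 → L0 miss wb→B8 [D]
  8 | W B4 → L0 hit [D]
  9 | R B10 → L2 miss [-]
  10 | W B2 → L2 miss [D]
  11 | W B2 → L2 hit [D]
  12 | R B6 → L2 miss wb→B2 [-]
  13 | R B6 → L2 hit [-]
  14 | R B8 → L0 miss wb→B4 [-]
  15 | W B8 → L0 hit [D]

WB = [4, 8, 2, 4]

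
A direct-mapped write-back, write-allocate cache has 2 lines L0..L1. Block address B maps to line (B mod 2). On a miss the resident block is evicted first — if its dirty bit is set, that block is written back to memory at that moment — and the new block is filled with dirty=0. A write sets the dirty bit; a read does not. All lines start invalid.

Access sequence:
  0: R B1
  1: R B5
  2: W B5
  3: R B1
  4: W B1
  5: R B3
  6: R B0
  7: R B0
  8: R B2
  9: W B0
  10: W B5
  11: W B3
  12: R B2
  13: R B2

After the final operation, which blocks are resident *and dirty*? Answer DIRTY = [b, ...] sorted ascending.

DIRTY = [3]

  0 | R B1 → L1 miss [-]
  1 | R B5 → L1 miss [-]
  2 | W B5 → L1 hit [D]
  3 | R B1 → L1 miss wb→B5 [-]
  4 | W B1 → L1 hit [D]
  5 | R B3 → L1 miss wb→B1 [-]
  6 | R B0 → L0 miss [-]
  7 | R B0 → L0 hit [-]
  8 | R B2 → L0 miss [-]
  9 | W B0 → L0 miss [D]
  10 | W B5 → L1 miss [D]
  11 | W B3 → L1 miss wb→B5 [D]
  12 | R B2 → L0 miss wb→B0 [-]
  13 | R B2 → L0 hit [-]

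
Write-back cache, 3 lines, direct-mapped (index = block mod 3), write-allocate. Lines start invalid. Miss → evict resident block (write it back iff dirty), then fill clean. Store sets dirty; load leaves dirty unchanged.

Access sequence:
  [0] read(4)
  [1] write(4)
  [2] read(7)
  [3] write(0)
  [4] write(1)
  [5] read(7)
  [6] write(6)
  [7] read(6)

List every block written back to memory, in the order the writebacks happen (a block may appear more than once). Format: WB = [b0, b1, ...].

  0 | R B4 → L1 miss [-]
  1 | W B4 → L1 hit [D]
  2 | R B7 → L1 miss wb→B4 [-]
  3 | W B0 → L0 miss [D]
  4 | W B1 → L1 miss [D]
  5 | R B7 → L1 miss wb→B1 [-]
  6 | W B6 → L0 miss wb→B0 [D]
  7 | R B6 → L0 hit [D]

WB = [4, 1, 0]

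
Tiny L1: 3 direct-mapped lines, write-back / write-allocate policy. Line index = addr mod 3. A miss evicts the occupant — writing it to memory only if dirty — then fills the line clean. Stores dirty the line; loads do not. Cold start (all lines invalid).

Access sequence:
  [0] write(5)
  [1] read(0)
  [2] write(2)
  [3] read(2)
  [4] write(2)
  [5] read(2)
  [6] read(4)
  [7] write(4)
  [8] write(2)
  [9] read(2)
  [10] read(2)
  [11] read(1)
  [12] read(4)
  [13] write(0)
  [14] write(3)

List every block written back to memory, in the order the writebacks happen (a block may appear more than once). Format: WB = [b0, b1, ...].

  0 | W B5 → L2 miss [D]
  1 | R B0 → L0 miss [-]
  2 | W B2 → L2 miss wb→B5 [D]
  3 | R B2 → L2 hit [D]
  4 | W B2 → L2 hit [D]
  5 | R B2 → L2 hit [D]
  6 | R B4 → L1 miss [-]
  7 | W B4 → L1 hit [D]
  8 | W B2 → L2 hit [D]
  9 | R B2 → L2 hit [D]
  10 | R B2 → L2 hit [D]
  11 | R B1 → L1 miss wb→B4 [-]
  12 | R B4 → L1 miss [-]
  13 | W B0 → L0 hit [D]
  14 | W B3 → L0 miss wb→B0 [D]

WB = [5, 4, 0]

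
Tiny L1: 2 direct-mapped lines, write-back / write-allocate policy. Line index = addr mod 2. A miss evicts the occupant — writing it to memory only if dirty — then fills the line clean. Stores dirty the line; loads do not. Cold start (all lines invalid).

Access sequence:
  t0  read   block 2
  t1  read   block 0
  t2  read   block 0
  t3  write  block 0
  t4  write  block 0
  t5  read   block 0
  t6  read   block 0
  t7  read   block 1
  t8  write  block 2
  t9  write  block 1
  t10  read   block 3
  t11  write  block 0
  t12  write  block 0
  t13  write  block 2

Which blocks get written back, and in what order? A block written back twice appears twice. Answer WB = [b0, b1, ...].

WB = [0, 1, 2, 0]

  0 | R B2 → L0 miss [-]
  1 | R B0 → L0 miss [-]
  2 | R B0 → L0 hit [-]
  3 | W B0 → L0 hit [D]
  4 | W B0 → L0 hit [D]
  5 | R B0 → L0 hit [D]
  6 | R B0 → L0 hit [D]
  7 | R B1 → L1 miss [-]
  8 | W B2 → L0 miss wb→B0 [D]
  9 | W B1 → L1 hit [D]
  10 | R B3 → L1 miss wb→B1 [-]
  11 | W B0 → L0 miss wb→B2 [D]
  12 | W B0 → L0 hit [D]
  13 | W B2 → L0 miss wb→B0 [D]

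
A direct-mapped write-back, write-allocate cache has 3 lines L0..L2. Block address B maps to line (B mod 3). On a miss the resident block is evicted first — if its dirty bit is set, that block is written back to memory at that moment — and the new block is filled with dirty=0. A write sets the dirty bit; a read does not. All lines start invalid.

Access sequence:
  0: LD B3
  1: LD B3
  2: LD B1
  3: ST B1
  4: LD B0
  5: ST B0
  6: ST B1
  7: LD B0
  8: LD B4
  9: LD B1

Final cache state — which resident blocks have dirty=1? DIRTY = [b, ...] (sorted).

  0 | R B3 → L0 miss [-]
  1 | R B3 → L0 hit [-]
  2 | R B1 → L1 miss [-]
  3 | W B1 → L1 hit [D]
  4 | R B0 → L0 miss [-]
  5 | W B0 → L0 hit [D]
  6 | W B1 → L1 hit [D]
  7 | R B0 → L0 hit [D]
  8 | R B4 → L1 miss wb→B1 [-]
  9 | R B1 → L1 miss [-]

DIRTY = [0]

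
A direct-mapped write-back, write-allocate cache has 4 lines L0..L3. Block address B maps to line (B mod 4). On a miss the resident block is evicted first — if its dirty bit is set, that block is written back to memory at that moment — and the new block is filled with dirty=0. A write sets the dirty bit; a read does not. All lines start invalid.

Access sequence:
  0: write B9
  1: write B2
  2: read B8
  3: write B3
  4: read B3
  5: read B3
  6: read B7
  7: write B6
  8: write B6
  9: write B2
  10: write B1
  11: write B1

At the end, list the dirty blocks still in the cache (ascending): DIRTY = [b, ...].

DIRTY = [1, 2]

0: W B9 -> L1 miss  d=D]
1: W B2 -> L2 miss  d=D]
2: R B8 -> L0 miss  d=-]
3: W B3 -> L3 miss  d=D]
4: R B3 -> L3 hit  d=D]
5: R B3 -> L3 hit  d=D]
6: R B7 -> L3 miss wb->B3  d=-]
7: W B6 -> L2 miss wb->B2  d=D]
8: W B6 -> L2 hit  d=D]
9: W B2 -> L2 miss wb->B6  d=D]
10: W B1 -> L1 miss wb->B9  d=D]
11: W B1 -> L1 hit  d=D]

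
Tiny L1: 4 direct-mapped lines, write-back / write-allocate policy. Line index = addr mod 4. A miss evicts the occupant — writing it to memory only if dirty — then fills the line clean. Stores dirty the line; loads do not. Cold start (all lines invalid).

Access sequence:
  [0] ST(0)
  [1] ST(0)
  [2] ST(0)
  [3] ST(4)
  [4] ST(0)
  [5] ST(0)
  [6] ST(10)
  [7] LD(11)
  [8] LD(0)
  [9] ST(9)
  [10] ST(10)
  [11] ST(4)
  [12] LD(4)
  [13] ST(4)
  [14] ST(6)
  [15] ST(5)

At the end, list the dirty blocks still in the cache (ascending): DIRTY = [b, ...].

DIRTY = [4, 5, 6]

0: W B0 → L0 miss [D]
1: W B0 → L0 hit [D]
2: W B0 → L0 hit [D]
3: W B4 → L0 miss wb→B0 [D]
4: W B0 → L0 miss wb→B4 [D]
5: W B0 → L0 hit [D]
6: W B10 → L2 miss [D]
7: R B11 → L3 miss [-]
8: R B0 → L0 hit [D]
9: W B9 → L1 miss [D]
10: W B10 → L2 hit [D]
11: W B4 → L0 miss wb→B0 [D]
12: R B4 → L0 hit [D]
13: W B4 → L0 hit [D]
14: W B6 → L2 miss wb→B10 [D]
15: W B5 → L1 miss wb→B9 [D]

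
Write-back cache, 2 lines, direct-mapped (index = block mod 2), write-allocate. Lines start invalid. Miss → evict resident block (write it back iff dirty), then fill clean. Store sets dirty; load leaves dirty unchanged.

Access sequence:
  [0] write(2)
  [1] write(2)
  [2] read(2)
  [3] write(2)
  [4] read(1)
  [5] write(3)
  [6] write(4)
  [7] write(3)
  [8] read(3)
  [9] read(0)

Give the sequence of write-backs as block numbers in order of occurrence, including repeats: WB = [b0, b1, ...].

WB = [2, 4]

0: W B2 → L0 miss [D]
1: W B2 → L0 hit [D]
2: R B2 → L0 hit [D]
3: W B2 → L0 hit [D]
4: R B1 → L1 miss [-]
5: W B3 → L1 miss [D]
6: W B4 → L0 miss wb→B2 [D]
7: W B3 → L1 hit [D]
8: R B3 → L1 hit [D]
9: R B0 → L0 miss wb→B4 [-]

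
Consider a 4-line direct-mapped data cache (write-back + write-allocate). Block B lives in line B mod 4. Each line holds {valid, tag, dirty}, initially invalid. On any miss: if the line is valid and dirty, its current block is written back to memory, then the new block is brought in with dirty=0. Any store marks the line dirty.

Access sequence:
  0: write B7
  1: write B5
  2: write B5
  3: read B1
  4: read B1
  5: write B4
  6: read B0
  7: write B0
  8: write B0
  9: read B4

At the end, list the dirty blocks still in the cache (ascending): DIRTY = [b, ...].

DIRTY = [7]

  0 | W B7 → L3 miss [D]
  1 | W B5 → L1 miss [D]
  2 | W B5 → L1 hit [D]
  3 | R B1 → L1 miss wb→B5 [-]
  4 | R B1 → L1 hit [-]
  5 | W B4 → L0 miss [D]
  6 | R B0 → L0 miss wb→B4 [-]
  7 | W B0 → L0 hit [D]
  8 | W B0 → L0 hit [D]
  9 | R B4 → L0 miss wb→B0 [-]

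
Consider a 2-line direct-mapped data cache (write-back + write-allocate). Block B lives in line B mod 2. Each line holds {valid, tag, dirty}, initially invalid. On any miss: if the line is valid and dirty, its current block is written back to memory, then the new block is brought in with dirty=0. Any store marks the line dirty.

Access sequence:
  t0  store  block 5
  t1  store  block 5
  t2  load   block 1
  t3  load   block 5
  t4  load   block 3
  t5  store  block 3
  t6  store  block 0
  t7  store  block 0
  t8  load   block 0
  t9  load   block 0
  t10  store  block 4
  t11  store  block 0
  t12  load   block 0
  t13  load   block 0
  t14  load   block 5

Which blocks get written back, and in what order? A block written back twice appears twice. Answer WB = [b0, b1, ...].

WB = [5, 0, 4, 3]

  0 | W B5 → L1 miss [D]
  1 | W B5 → L1 hit [D]
  2 | R B1 → L1 miss wb→B5 [-]
  3 | R B5 → L1 miss [-]
  4 | R B3 → L1 miss [-]
  5 | W B3 → L1 hit [D]
  6 | W B0 → L0 miss [D]
  7 | W B0 → L0 hit [D]
  8 | R B0 → L0 hit [D]
  9 | R B0 → L0 hit [D]
  10 | W B4 → L0 miss wb→B0 [D]
  11 | W B0 → L0 miss wb→B4 [D]
  12 | R B0 → L0 hit [D]
  13 | R B0 → L0 hit [D]
  14 | R B5 → L1 miss wb→B3 [-]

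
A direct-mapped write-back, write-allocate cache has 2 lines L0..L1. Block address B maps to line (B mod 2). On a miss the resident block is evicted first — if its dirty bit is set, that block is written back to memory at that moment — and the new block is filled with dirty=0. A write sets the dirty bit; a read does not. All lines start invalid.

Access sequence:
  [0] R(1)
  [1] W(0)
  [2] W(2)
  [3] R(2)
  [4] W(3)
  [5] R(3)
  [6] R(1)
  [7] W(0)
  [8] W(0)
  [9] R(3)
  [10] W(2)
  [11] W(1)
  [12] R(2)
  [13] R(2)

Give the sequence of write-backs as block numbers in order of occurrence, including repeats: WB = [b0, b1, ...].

0: R B1 -> L1 miss  d=-]
1: W B0 -> L0 miss  d=D]
2: W B2 -> L0 miss wb->B0  d=D]
3: R B2 -> L0 hit  d=D]
4: W B3 -> L1 miss  d=D]
5: R B3 -> L1 hit  d=D]
6: R B1 -> L1 miss wb->B3  d=-]
7: W B0 -> L0 miss wb->B2  d=D]
8: W B0 -> L0 hit  d=D]
9: R B3 -> L1 miss  d=-]
10: W B2 -> L0 miss wb->B0  d=D]
11: W B1 -> L1 miss  d=D]
12: R B2 -> L0 hit  d=D]
13: R B2 -> L0 hit  d=D]

WB = [0, 3, 2, 0]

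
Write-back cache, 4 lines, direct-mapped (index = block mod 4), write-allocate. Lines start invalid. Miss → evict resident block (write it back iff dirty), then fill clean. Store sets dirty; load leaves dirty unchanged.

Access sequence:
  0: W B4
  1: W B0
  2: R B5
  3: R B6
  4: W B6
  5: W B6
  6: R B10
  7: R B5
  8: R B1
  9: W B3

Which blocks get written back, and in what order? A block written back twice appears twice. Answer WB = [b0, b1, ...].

WB = [4, 6]

0: W B4 -> L0 miss  d=D]
1: W B0 -> L0 miss wb->B4  d=D]
2: R B5 -> L1 miss  d=-]
3: R B6 -> L2 miss  d=-]
4: W B6 -> L2 hit  d=D]
5: W B6 -> L2 hit  d=D]
6: R B10 -> L2 miss wb->B6  d=-]
7: R B5 -> L1 hit  d=-]
8: R B1 -> L1 miss  d=-]
9: W B3 -> L3 miss  d=D]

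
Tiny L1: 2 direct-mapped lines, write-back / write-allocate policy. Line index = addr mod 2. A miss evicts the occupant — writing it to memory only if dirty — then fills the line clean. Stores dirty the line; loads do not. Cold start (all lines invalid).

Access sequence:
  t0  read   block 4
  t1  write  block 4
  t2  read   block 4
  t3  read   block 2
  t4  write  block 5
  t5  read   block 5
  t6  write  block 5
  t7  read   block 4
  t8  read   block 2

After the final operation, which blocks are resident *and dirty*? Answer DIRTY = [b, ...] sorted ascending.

  0 | R B4 → L0 miss [-]
  1 | W B4 → L0 hit [D]
  2 | R B4 → L0 hit [D]
  3 | R B2 → L0 miss wb→B4 [-]
  4 | W B5 → L1 miss [D]
  5 | R B5 → L1 hit [D]
  6 | W B5 → L1 hit [D]
  7 | R B4 → L0 miss [-]
  8 | R B2 → L0 miss [-]

DIRTY = [5]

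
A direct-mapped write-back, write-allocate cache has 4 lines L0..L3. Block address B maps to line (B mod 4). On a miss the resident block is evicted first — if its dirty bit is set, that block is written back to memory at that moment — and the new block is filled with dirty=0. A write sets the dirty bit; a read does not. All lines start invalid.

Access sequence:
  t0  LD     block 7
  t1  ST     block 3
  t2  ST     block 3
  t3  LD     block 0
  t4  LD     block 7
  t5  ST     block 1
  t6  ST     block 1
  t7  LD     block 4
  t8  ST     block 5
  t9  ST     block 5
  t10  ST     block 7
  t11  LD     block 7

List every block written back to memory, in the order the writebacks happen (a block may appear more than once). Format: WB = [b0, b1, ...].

0: R B7 -> L3 miss  d=-]
1: W B3 -> L3 miss  d=D]
2: W B3 -> L3 hit  d=D]
3: R B0 -> L0 miss  d=-]
4: R B7 -> L3 miss wb->B3  d=-]
5: W B1 -> L1 miss  d=D]
6: W B1 -> L1 hit  d=D]
7: R B4 -> L0 miss  d=-]
8: W B5 -> L1 miss wb->B1  d=D]
9: W B5 -> L1 hit  d=D]
10: W B7 -> L3 hit  d=D]
11: R B7 -> L3 hit  d=D]

WB = [3, 1]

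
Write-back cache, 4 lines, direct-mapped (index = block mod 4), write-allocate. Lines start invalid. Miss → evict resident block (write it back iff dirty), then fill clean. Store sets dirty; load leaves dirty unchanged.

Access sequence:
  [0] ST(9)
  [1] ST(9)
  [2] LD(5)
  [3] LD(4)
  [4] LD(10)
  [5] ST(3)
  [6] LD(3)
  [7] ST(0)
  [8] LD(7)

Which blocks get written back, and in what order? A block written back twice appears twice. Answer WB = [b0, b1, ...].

WB = [9, 3]

  0 | W B9 → L1 miss [D]
  1 | W B9 → L1 hit [D]
  2 | R B5 → L1 miss wb→B9 [-]
  3 | R B4 → L0 miss [-]
  4 | R B10 → L2 miss [-]
  5 | W B3 → L3 miss [D]
  6 | R B3 → L3 hit [D]
  7 | W B0 → L0 miss [D]
  8 | R B7 → L3 miss wb→B3 [-]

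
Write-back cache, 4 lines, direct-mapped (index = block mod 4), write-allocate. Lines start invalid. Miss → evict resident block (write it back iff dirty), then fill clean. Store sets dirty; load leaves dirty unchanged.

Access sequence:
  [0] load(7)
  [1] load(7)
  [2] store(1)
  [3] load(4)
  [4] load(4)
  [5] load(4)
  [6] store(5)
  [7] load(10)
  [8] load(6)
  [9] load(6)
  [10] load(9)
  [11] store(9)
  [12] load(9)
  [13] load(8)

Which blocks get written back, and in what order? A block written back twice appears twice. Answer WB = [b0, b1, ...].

  0 | R B7 → L3 miss [-]
  1 | R B7 → L3 hit [-]
  2 | W B1 → L1 miss [D]
  3 | R B4 → L0 miss [-]
  4 | R B4 → L0 hit [-]
  5 | R B4 → L0 hit [-]
  6 | W B5 → L1 miss wb→B1 [D]
  7 | R B10 → L2 miss [-]
  8 | R B6 → L2 miss [-]
  9 | R B6 → L2 hit [-]
  10 | R B9 → L1 miss wb→B5 [-]
  11 | W B9 → L1 hit [D]
  12 | R B9 → L1 hit [D]
  13 | R B8 → L0 miss [-]

WB = [1, 5]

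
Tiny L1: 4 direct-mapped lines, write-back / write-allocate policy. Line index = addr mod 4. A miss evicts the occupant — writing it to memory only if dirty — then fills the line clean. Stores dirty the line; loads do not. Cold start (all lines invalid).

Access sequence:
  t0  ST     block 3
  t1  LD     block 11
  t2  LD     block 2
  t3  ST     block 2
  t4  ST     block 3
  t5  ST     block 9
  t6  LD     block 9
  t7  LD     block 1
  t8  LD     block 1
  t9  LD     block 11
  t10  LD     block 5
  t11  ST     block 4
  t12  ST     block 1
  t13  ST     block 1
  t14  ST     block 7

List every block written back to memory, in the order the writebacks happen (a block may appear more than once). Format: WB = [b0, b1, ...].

0: W B3 → L3 miss [D]
1: R B11 → L3 miss wb→B3 [-]
2: R B2 → L2 miss [-]
3: W B2 → L2 hit [D]
4: W B3 → L3 miss [D]
5: W B9 → L1 miss [D]
6: R B9 → L1 hit [D]
7: R B1 → L1 miss wb→B9 [-]
8: R B1 → L1 hit [-]
9: R B11 → L3 miss wb→B3 [-]
10: R B5 → L1 miss [-]
11: W B4 → L0 miss [D]
12: W B1 → L1 miss [D]
13: W B1 → L1 hit [D]
14: W B7 → L3 miss [D]

WB = [3, 9, 3]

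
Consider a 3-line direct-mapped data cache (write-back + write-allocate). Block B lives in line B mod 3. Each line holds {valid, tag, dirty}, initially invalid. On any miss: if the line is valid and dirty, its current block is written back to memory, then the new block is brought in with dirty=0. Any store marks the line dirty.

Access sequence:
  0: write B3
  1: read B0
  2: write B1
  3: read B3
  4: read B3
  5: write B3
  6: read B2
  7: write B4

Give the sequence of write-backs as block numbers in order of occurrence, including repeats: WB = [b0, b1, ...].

0: W B3 -> L0 miss  d=D]
1: R B0 -> L0 miss wb->B3  d=-]
2: W B1 -> L1 miss  d=D]
3: R B3 -> L0 miss  d=-]
4: R B3 -> L0 hit  d=-]
5: W B3 -> L0 hit  d=D]
6: R B2 -> L2 miss  d=-]
7: W B4 -> L1 miss wb->B1  d=D]

WB = [3, 1]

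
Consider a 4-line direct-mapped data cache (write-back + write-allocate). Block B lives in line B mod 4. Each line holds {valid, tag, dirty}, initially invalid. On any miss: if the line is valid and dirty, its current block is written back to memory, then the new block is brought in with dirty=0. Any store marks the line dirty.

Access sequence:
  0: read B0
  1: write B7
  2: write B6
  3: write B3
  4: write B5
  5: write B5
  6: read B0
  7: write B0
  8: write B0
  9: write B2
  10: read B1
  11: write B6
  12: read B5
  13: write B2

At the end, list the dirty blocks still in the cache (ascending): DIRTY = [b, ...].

DIRTY = [0, 2, 3]

  0 | R B0 → L0 miss [-]
  1 | W B7 → L3 miss [D]
  2 | W B6 → L2 miss [D]
  3 | W B3 → L3 miss wb→B7 [D]
  4 | W B5 → L1 miss [D]
  5 | W B5 → L1 hit [D]
  6 | R B0 → L0 hit [-]
  7 | W B0 → L0 hit [D]
  8 | W B0 → L0 hit [D]
  9 | W B2 → L2 miss wb→B6 [D]
  10 | R B1 → L1 miss wb→B5 [-]
  11 | W B6 → L2 miss wb→B2 [D]
  12 | R B5 → L1 miss [-]
  13 | W B2 → L2 miss wb→B6 [D]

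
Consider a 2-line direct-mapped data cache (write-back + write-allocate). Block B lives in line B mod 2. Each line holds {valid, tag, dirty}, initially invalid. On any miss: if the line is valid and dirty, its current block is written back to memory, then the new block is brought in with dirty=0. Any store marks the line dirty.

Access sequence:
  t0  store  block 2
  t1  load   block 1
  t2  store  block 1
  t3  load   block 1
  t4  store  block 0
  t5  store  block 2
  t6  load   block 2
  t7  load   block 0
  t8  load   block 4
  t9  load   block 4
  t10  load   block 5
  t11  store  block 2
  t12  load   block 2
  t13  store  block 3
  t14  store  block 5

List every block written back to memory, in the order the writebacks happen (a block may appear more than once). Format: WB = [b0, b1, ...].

WB = [2, 0, 2, 1, 3]

0: W B2 -> L0 miss  d=D]
1: R B1 -> L1 miss  d=-]
2: W B1 -> L1 hit  d=D]
3: R B1 -> L1 hit  d=D]
4: W B0 -> L0 miss wb->B2  d=D]
5: W B2 -> L0 miss wb->B0  d=D]
6: R B2 -> L0 hit  d=D]
7: R B0 -> L0 miss wb->B2  d=-]
8: R B4 -> L0 miss  d=-]
9: R B4 -> L0 hit  d=-]
10: R B5 -> L1 miss wb->B1  d=-]
11: W B2 -> L0 miss  d=D]
12: R B2 -> L0 hit  d=D]
13: W B3 -> L1 miss  d=D]
14: W B5 -> L1 miss wb->B3  d=D]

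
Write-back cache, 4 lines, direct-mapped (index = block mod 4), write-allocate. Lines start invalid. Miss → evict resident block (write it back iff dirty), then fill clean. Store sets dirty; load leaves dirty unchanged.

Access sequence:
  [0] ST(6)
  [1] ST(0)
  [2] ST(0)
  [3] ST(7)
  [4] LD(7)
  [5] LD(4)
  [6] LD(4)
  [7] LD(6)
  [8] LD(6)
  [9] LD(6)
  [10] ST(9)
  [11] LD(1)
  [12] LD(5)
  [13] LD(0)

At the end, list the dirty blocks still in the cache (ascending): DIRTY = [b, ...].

0: W B6 → L2 miss [D]
1: W B0 → L0 miss [D]
2: W B0 → L0 hit [D]
3: W B7 → L3 miss [D]
4: R B7 → L3 hit [D]
5: R B4 → L0 miss wb→B0 [-]
6: R B4 → L0 hit [-]
7: R B6 → L2 hit [D]
8: R B6 → L2 hit [D]
9: R B6 → L2 hit [D]
10: W B9 → L1 miss [D]
11: R B1 → L1 miss wb→B9 [-]
12: R B5 → L1 miss [-]
13: R B0 → L0 miss [-]

DIRTY = [6, 7]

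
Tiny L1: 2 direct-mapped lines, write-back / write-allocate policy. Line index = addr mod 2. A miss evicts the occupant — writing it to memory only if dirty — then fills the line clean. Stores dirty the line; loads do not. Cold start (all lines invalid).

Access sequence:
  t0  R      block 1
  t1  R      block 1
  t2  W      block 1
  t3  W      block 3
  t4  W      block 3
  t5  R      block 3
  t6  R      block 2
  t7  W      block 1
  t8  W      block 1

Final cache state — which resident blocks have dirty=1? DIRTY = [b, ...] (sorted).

DIRTY = [1]

0: R B1 → L1 miss [-]
1: R B1 → L1 hit [-]
2: W B1 → L1 hit [D]
3: W B3 → L1 miss wb→B1 [D]
4: W B3 → L1 hit [D]
5: R B3 → L1 hit [D]
6: R B2 → L0 miss [-]
7: W B1 → L1 miss wb→B3 [D]
8: W B1 → L1 hit [D]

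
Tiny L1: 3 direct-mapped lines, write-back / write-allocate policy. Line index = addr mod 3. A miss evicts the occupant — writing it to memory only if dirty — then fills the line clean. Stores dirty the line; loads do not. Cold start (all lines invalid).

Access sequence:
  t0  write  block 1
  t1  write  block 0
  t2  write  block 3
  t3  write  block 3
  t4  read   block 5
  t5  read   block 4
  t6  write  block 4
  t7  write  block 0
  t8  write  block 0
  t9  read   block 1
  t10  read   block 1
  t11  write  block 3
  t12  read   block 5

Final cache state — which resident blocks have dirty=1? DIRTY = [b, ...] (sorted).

DIRTY = [3]

0: W B1 → L1 miss [D]
1: W B0 → L0 miss [D]
2: W B3 → L0 miss wb→B0 [D]
3: W B3 → L0 hit [D]
4: R B5 → L2 miss [-]
5: R B4 → L1 miss wb→B1 [-]
6: W B4 → L1 hit [D]
7: W B0 → L0 miss wb→B3 [D]
8: W B0 → L0 hit [D]
9: R B1 → L1 miss wb→B4 [-]
10: R B1 → L1 hit [-]
11: W B3 → L0 miss wb→B0 [D]
12: R B5 → L2 hit [-]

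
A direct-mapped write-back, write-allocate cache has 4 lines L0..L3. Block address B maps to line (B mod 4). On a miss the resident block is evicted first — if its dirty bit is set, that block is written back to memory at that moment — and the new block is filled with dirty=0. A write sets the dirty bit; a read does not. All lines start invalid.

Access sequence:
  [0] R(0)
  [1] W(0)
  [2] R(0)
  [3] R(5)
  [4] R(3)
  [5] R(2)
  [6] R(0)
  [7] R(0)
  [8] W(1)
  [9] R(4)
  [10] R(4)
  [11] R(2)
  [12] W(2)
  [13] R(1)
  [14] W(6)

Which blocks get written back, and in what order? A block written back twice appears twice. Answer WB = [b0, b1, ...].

0: R B0 → L0 miss [-]
1: W B0 → L0 hit [D]
2: R B0 → L0 hit [D]
3: R B5 → L1 miss [-]
4: R B3 → L3 miss [-]
5: R B2 → L2 miss [-]
6: R B0 → L0 hit [D]
7: R B0 → L0 hit [D]
8: W B1 → L1 miss [D]
9: R B4 → L0 miss wb→B0 [-]
10: R B4 → L0 hit [-]
11: R B2 → L2 hit [-]
12: W B2 → L2 hit [D]
13: R B1 → L1 hit [D]
14: W B6 → L2 miss wb→B2 [D]

WB = [0, 2]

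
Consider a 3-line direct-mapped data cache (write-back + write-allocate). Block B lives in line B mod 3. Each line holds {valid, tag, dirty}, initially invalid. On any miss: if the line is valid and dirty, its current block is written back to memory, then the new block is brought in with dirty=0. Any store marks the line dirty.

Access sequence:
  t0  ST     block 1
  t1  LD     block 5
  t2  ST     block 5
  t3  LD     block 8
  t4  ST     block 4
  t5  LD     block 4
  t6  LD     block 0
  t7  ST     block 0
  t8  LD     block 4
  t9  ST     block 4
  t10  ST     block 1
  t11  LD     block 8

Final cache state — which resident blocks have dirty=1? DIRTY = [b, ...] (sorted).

0: W B1 → L1 miss [D]
1: R B5 → L2 miss [-]
2: W B5 → L2 hit [D]
3: R B8 → L2 miss wb→B5 [-]
4: W B4 → L1 miss wb→B1 [D]
5: R B4 → L1 hit [D]
6: R B0 → L0 miss [-]
7: W B0 → L0 hit [D]
8: R B4 → L1 hit [D]
9: W B4 → L1 hit [D]
10: W B1 → L1 miss wb→B4 [D]
11: R B8 → L2 hit [-]

DIRTY = [0, 1]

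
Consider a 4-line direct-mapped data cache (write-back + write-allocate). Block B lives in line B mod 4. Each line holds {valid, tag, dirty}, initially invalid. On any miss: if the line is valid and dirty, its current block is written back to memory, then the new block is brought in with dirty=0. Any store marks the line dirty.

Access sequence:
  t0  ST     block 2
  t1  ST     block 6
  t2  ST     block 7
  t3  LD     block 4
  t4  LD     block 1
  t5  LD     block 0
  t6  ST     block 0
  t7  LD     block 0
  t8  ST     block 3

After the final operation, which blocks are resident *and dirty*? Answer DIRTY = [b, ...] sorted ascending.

DIRTY = [0, 3, 6]

  0 | W B2 → L2 miss [D]
  1 | W B6 → L2 miss wb→B2 [D]
  2 | W B7 → L3 miss [D]
  3 | R B4 → L0 miss [-]
  4 | R B1 → L1 miss [-]
  5 | R B0 → L0 miss [-]
  6 | W B0 → L0 hit [D]
  7 | R B0 → L0 hit [D]
  8 | W B3 → L3 miss wb→B7 [D]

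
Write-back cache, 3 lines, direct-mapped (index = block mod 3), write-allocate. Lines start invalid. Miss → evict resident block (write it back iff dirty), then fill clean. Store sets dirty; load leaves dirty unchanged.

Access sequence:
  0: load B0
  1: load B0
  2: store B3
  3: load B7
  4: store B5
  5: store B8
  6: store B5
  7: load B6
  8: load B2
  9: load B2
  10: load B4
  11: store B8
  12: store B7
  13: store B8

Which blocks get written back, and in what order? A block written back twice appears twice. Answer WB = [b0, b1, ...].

0: R B0 -> L0 miss  d=-]
1: R B0 -> L0 hit  d=-]
2: W B3 -> L0 miss  d=D]
3: R B7 -> L1 miss  d=-]
4: W B5 -> L2 miss  d=D]
5: W B8 -> L2 miss wb->B5  d=D]
6: W B5 -> L2 miss wb->B8  d=D]
7: R B6 -> L0 miss wb->B3  d=-]
8: R B2 -> L2 miss wb->B5  d=-]
9: R B2 -> L2 hit  d=-]
10: R B4 -> L1 miss  d=-]
11: W B8 -> L2 miss  d=D]
12: W B7 -> L1 miss  d=D]
13: W B8 -> L2 hit  d=D]

WB = [5, 8, 3, 5]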